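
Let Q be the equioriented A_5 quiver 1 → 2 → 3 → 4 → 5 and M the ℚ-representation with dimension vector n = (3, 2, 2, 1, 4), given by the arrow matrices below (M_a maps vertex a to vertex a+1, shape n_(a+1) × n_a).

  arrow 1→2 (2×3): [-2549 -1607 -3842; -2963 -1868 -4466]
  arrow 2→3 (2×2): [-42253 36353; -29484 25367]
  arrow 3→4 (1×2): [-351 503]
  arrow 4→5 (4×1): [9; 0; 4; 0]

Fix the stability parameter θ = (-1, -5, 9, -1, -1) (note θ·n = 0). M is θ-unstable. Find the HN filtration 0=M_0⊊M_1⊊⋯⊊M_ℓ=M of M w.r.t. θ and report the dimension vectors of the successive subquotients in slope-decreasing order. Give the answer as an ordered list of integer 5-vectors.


Interval decomposition of M: I[1,1], I[1,3], I[1,5], I[5,5]^3.
HN type (ℓ=4): μ^(1)=9; μ^(2)=7/3; μ^(3)=-1; μ^(4)=-3

((0, 0, 1, 0, 0); (0, 0, 1, 1, 1); (1, 0, 0, 0, 3); (2, 2, 0, 0, 0))


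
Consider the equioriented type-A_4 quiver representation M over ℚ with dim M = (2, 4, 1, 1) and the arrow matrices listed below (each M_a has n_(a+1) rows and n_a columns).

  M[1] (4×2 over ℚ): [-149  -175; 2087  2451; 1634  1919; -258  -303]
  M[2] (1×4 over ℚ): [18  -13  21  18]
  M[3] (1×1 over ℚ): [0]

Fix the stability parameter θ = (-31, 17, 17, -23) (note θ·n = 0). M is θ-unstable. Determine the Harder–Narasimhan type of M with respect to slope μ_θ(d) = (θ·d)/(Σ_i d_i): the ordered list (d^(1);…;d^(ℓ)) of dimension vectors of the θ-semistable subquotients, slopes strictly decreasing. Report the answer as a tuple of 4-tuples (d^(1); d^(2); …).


Barcode: M ≅ I[1,2], I[1,3], I[2,2]^2, I[4,4]. HN layers by μ_θ (3 steps, strictly decreasing):
  μ^(1)=17; μ^(2)=-23; μ^(3)=-31

((0, 4, 1, 0); (0, 0, 0, 1); (2, 0, 0, 0))


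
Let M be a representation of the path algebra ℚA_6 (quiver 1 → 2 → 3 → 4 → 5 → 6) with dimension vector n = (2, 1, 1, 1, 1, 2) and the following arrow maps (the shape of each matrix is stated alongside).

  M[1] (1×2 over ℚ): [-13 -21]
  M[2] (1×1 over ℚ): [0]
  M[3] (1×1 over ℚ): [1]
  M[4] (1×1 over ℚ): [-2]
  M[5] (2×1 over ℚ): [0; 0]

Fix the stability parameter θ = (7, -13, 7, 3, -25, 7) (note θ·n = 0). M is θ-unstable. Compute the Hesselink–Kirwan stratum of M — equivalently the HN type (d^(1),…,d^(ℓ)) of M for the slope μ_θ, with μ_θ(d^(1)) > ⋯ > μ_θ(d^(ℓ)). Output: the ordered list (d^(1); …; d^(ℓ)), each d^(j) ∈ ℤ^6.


Interval decomposition of M: I[1,1], I[1,2], I[3,5], I[6,6]^2.
HN type (ℓ=3): μ^(1)=7; μ^(2)=-3; μ^(3)=-5

((1, 0, 0, 0, 0, 2); (1, 1, 0, 0, 0, 0); (0, 0, 1, 1, 1, 0))


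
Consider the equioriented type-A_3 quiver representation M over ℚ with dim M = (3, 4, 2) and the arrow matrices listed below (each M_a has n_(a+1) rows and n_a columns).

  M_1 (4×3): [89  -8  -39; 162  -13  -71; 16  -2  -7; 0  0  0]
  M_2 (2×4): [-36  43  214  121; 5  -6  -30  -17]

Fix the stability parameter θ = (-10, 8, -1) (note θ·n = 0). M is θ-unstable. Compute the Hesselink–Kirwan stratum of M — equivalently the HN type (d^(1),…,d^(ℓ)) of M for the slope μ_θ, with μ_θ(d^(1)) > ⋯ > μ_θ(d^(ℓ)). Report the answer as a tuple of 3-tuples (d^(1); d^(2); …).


Barcode: M ≅ I[1,2], I[1,3]^2, I[2,2]. HN layers by μ_θ (3 steps, strictly decreasing):
  μ^(1)=8; μ^(2)=7/2; μ^(3)=-10

((0, 2, 0); (0, 2, 2); (3, 0, 0))


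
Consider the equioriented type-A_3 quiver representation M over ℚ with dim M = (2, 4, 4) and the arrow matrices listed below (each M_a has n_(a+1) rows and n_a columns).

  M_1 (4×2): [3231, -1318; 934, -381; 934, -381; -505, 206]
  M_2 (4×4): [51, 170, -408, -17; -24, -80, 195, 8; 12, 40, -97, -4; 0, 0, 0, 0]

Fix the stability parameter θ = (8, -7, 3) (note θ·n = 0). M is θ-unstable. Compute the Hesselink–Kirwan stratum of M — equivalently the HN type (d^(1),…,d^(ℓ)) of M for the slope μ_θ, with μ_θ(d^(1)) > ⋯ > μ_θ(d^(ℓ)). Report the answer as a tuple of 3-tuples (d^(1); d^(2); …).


Via rank(M_{q-1}∘⋯∘M_p): M ≅ I[1,3]^2, I[2,2]^2, I[3,3]^2.
μ_θ-semistable layers: μ^(1)=3; μ^(2)=1/2; μ^(3)=-7

((0, 0, 4); (2, 2, 0); (0, 2, 0))


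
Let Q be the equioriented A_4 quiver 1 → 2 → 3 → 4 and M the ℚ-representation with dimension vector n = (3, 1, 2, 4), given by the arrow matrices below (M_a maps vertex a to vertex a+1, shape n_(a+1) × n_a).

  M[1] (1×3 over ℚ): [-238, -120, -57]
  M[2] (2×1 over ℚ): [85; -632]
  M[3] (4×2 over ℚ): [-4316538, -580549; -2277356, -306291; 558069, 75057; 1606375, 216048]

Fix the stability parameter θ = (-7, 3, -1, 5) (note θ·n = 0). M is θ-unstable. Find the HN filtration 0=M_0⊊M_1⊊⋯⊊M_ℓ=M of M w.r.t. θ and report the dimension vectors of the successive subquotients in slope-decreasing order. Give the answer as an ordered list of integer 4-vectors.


Barcode: M ≅ I[1,1]^2, I[1,4], I[3,4], I[4,4]^2. HN layers by μ_θ (4 steps, strictly decreasing):
  μ^(1)=5; μ^(2)=1; μ^(3)=-1; μ^(4)=-7

((0, 0, 0, 4); (0, 1, 1, 0); (0, 0, 1, 0); (3, 0, 0, 0))


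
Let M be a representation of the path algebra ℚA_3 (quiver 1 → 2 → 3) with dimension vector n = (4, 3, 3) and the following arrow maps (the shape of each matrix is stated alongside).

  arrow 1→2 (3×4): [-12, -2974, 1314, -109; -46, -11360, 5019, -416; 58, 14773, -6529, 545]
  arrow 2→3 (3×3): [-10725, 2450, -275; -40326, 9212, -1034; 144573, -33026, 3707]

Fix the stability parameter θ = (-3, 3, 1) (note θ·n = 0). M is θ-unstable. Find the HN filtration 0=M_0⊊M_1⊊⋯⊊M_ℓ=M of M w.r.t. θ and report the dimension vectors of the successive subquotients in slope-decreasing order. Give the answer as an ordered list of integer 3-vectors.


Via rank(M_{q-1}∘⋯∘M_p): M ≅ I[1,1], I[1,2]^2, I[1,3], I[3,3]^2.
μ_θ-semistable layers: μ^(1)=3; μ^(2)=2; μ^(3)=1; μ^(4)=-3

((0, 2, 0); (0, 1, 1); (0, 0, 2); (4, 0, 0))


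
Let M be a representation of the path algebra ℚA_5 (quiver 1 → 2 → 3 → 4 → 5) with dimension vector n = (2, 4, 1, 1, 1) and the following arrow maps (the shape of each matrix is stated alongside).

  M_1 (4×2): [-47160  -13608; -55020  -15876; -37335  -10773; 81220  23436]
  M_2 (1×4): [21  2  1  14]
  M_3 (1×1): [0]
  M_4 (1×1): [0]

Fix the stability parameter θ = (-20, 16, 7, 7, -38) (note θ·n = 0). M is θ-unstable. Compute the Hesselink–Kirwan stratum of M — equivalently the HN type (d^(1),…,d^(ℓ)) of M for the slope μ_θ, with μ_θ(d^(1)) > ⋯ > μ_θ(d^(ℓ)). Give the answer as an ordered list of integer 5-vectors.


Barcode: M ≅ I[1,1], I[1,3], I[2,2]^3, I[4,4], I[5,5]. HN layers by μ_θ (5 steps, strictly decreasing):
  μ^(1)=16; μ^(2)=23/2; μ^(3)=7; μ^(4)=-20; μ^(5)=-38

((0, 3, 0, 0, 0); (0, 1, 1, 0, 0); (0, 0, 0, 1, 0); (2, 0, 0, 0, 0); (0, 0, 0, 0, 1))


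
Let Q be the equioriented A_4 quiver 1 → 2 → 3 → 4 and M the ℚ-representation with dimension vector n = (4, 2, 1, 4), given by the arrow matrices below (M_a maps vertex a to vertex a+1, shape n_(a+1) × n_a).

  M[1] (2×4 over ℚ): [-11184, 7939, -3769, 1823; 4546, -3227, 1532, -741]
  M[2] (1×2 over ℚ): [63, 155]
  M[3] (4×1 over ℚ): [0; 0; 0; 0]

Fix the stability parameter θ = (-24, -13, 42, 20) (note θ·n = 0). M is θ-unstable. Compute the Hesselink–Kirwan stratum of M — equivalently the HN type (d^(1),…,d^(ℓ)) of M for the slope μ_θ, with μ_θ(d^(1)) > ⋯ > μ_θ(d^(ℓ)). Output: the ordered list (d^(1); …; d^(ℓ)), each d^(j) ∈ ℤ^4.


Barcode: M ≅ I[1,1]^2, I[1,2], I[1,3], I[4,4]^4. HN layers by μ_θ (4 steps, strictly decreasing):
  μ^(1)=42; μ^(2)=20; μ^(3)=-13; μ^(4)=-24

((0, 0, 1, 0); (0, 0, 0, 4); (0, 2, 0, 0); (4, 0, 0, 0))


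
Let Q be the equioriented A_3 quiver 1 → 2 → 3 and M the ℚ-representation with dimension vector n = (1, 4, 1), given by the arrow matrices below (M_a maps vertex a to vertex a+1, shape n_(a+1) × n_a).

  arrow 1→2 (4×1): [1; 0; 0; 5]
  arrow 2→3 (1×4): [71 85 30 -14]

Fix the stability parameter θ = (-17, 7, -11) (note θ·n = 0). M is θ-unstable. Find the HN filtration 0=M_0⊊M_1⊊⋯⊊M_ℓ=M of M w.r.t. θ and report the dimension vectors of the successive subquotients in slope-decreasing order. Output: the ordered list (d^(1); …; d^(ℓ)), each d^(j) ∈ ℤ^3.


Interval decomposition of M: I[1,3], I[2,2]^3.
HN type (ℓ=3): μ^(1)=7; μ^(2)=-2; μ^(3)=-17

((0, 3, 0); (0, 1, 1); (1, 0, 0))


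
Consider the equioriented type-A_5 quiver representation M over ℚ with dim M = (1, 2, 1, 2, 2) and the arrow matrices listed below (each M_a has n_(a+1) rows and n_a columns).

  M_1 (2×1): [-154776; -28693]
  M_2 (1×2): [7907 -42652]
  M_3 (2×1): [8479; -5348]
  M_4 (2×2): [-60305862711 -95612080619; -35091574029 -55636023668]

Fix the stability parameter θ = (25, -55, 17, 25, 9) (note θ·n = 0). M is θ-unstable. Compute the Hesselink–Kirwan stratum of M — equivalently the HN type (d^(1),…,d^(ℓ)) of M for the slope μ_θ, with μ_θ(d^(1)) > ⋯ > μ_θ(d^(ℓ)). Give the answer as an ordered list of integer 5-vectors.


Barcode: M ≅ I[1,5], I[2,2], I[4,5]. HN layers by μ_θ (3 steps, strictly decreasing):
  μ^(1)=17; μ^(2)=-15; μ^(3)=-55

((0, 0, 1, 2, 2); (1, 1, 0, 0, 0); (0, 1, 0, 0, 0))


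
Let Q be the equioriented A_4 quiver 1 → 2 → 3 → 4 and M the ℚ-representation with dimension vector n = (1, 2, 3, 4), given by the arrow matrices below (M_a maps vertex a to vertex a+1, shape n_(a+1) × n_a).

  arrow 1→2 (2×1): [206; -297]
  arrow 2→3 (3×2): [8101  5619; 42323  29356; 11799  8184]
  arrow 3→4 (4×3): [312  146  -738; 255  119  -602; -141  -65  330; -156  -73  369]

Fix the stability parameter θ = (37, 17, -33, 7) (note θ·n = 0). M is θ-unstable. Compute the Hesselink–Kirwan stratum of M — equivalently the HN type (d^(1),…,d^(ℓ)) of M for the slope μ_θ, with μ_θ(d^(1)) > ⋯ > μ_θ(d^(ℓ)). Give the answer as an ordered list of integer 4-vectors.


Via rank(M_{q-1}∘⋯∘M_p): M ≅ I[1,4], I[2,3], I[3,4], I[4,4]^2.
μ_θ-semistable layers: μ^(1)=7; μ^(2)=-8; μ^(3)=-33

((1, 1, 1, 4); (0, 1, 1, 0); (0, 0, 1, 0))


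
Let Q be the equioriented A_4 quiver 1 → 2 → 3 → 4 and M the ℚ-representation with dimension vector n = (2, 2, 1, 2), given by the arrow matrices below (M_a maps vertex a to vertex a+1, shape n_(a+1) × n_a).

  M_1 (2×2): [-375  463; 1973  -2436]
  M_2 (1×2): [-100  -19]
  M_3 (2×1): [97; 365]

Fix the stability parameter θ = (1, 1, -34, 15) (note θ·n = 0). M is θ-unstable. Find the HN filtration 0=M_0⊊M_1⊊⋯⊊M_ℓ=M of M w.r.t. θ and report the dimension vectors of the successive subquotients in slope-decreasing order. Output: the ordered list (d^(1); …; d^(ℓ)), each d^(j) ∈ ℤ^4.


Interval decomposition of M: I[1,2], I[1,4], I[4,4].
HN type (ℓ=3): μ^(1)=15; μ^(2)=1; μ^(3)=-32/3

((0, 0, 0, 2); (1, 1, 0, 0); (1, 1, 1, 0))


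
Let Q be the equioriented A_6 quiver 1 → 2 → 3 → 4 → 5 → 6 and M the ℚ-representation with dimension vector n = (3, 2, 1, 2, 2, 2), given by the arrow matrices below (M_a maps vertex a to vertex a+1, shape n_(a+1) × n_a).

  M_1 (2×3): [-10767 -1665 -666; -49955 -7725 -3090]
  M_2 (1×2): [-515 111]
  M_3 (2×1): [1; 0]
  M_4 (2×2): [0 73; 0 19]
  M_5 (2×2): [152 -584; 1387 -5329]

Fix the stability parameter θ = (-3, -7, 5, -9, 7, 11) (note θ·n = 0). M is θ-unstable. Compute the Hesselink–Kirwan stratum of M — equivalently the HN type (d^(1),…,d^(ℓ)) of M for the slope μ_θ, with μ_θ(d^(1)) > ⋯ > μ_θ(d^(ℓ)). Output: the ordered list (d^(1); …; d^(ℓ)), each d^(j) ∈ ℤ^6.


Interval decomposition of M: I[1,1]^2, I[1,2], I[2,4], I[4,5], I[5,6], I[6,6].
HN type (ℓ=7): μ^(1)=11; μ^(2)=7; μ^(3)=-2; μ^(4)=-3; μ^(5)=-5; μ^(6)=-7; μ^(7)=-9

((0, 0, 0, 0, 0, 2); (0, 0, 0, 0, 2, 0); (0, 0, 1, 1, 0, 0); (2, 0, 0, 0, 0, 0); (1, 1, 0, 0, 0, 0); (0, 1, 0, 0, 0, 0); (0, 0, 0, 1, 0, 0))


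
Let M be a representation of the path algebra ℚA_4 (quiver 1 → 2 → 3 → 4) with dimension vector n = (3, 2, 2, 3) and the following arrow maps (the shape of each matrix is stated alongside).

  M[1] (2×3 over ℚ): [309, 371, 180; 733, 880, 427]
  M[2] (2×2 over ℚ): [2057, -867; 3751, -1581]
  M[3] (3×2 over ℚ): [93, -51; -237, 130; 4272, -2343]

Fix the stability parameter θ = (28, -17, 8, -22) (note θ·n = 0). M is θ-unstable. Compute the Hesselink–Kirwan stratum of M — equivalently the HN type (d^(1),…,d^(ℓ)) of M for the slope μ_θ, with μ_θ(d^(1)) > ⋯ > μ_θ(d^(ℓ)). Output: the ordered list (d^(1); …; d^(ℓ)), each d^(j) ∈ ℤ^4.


Via rank(M_{q-1}∘⋯∘M_p): M ≅ I[1,1], I[1,2], I[1,4], I[3,4], I[4,4].
μ_θ-semistable layers: μ^(1)=28; μ^(2)=11/2; μ^(3)=-3/4; μ^(4)=-7; μ^(5)=-22

((1, 0, 0, 0); (1, 1, 0, 0); (1, 1, 1, 1); (0, 0, 1, 1); (0, 0, 0, 1))


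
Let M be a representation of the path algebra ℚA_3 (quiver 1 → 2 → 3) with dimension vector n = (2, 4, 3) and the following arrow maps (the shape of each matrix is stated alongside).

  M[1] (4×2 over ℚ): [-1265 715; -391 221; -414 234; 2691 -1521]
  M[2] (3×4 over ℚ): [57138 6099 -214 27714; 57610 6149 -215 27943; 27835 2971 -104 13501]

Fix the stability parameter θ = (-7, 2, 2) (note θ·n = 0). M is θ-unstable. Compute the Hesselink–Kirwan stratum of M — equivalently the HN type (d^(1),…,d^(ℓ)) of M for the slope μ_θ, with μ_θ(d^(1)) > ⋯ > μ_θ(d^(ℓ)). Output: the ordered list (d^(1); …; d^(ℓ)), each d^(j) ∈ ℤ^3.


Barcode: M ≅ I[1,1], I[1,3], I[2,2], I[2,3]^2. HN layers by μ_θ (2 steps, strictly decreasing):
  μ^(1)=2; μ^(2)=-7

((0, 4, 3); (2, 0, 0))


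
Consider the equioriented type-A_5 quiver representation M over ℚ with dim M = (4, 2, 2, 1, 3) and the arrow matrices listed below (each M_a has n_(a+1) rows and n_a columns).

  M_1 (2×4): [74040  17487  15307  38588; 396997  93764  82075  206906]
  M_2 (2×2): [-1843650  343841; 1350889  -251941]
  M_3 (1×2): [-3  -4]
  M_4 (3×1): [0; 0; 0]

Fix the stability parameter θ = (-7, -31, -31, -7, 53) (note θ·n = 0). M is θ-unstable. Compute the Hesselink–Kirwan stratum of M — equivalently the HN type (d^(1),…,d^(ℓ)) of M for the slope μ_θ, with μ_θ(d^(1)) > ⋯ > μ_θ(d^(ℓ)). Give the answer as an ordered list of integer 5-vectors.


Via rank(M_{q-1}∘⋯∘M_p): M ≅ I[1,1]^2, I[1,3], I[1,4], I[5,5]^3.
μ_θ-semistable layers: μ^(1)=53; μ^(2)=-7; μ^(3)=-23

((0, 0, 0, 0, 3); (2, 0, 0, 1, 0); (2, 2, 2, 0, 0))


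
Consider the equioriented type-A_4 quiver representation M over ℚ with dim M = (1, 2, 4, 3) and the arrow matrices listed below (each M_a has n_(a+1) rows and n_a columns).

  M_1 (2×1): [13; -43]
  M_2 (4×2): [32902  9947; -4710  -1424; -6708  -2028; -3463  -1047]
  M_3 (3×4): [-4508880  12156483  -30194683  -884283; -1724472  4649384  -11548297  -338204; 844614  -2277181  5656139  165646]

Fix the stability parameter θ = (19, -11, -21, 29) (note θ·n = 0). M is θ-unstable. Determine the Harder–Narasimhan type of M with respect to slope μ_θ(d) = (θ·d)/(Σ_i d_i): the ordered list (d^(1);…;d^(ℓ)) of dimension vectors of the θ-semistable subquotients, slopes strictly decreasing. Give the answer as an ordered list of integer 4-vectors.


Via rank(M_{q-1}∘⋯∘M_p): M ≅ I[1,3], I[2,4], I[3,4]^2.
μ_θ-semistable layers: μ^(1)=29; μ^(2)=-13/3; μ^(3)=-16; μ^(4)=-21

((0, 0, 0, 3); (1, 1, 1, 0); (0, 1, 1, 0); (0, 0, 2, 0))


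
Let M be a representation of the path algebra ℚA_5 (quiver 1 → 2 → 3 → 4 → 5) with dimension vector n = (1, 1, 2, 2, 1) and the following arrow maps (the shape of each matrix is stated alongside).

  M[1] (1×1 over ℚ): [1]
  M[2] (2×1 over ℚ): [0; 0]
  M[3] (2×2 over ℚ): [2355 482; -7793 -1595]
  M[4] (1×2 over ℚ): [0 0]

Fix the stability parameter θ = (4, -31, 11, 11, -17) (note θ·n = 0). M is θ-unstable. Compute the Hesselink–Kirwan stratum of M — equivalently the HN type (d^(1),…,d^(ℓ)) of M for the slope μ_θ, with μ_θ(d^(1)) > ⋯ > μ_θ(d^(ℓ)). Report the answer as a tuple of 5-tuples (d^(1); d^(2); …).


Via rank(M_{q-1}∘⋯∘M_p): M ≅ I[1,2], I[3,4]^2, I[5,5].
μ_θ-semistable layers: μ^(1)=11; μ^(2)=-27/2; μ^(3)=-17

((0, 0, 2, 2, 0); (1, 1, 0, 0, 0); (0, 0, 0, 0, 1))


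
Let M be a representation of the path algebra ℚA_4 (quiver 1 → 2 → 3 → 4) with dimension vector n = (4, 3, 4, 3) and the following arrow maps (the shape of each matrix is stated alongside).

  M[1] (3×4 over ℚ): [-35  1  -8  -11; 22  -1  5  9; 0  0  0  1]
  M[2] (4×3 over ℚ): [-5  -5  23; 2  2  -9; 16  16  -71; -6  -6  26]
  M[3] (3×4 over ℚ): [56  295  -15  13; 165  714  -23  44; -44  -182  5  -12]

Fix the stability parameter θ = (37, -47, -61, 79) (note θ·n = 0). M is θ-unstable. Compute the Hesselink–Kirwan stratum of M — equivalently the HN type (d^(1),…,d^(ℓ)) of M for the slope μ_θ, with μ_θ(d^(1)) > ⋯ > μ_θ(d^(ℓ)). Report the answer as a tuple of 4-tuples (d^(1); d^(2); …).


Barcode: M ≅ I[1,1], I[1,2], I[1,4]^2, I[3,3], I[3,4]. HN layers by μ_θ (5 steps, strictly decreasing):
  μ^(1)=79; μ^(2)=37; μ^(3)=-5; μ^(4)=-71/3; μ^(5)=-61

((0, 0, 0, 3); (1, 0, 0, 0); (1, 1, 0, 0); (2, 2, 2, 0); (0, 0, 2, 0))


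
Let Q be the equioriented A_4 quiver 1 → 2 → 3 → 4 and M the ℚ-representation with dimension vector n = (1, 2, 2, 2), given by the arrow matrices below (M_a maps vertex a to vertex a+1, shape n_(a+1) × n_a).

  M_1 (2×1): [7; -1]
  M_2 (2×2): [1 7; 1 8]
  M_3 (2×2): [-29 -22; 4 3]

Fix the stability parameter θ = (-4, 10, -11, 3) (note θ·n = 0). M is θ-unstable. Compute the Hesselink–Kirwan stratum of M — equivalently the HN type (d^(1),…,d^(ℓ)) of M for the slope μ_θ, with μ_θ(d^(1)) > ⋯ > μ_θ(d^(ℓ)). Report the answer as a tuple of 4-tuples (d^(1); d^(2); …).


Barcode: M ≅ I[1,4], I[2,4]. HN layers by μ_θ (3 steps, strictly decreasing):
  μ^(1)=3; μ^(2)=-1/2; μ^(3)=-4

((0, 0, 0, 2); (0, 2, 2, 0); (1, 0, 0, 0))


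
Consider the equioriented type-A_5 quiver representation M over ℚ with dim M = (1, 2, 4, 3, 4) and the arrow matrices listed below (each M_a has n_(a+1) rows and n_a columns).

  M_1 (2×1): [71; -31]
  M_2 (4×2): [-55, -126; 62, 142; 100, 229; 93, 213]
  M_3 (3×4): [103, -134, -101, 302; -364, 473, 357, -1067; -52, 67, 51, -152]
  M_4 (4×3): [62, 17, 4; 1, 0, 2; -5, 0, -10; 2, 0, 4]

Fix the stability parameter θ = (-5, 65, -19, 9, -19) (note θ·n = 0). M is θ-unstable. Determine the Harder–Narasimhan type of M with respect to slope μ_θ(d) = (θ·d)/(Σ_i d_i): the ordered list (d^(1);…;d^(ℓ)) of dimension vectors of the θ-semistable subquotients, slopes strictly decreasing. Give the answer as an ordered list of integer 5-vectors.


Via rank(M_{q-1}∘⋯∘M_p): M ≅ I[1,5], I[2,5], I[3,3], I[3,4], I[5,5]^2.
μ_θ-semistable layers: μ^(1)=9; μ^(2)=-5; μ^(3)=-19

((0, 2, 2, 3, 2); (1, 0, 0, 0, 0); (0, 0, 2, 0, 2))


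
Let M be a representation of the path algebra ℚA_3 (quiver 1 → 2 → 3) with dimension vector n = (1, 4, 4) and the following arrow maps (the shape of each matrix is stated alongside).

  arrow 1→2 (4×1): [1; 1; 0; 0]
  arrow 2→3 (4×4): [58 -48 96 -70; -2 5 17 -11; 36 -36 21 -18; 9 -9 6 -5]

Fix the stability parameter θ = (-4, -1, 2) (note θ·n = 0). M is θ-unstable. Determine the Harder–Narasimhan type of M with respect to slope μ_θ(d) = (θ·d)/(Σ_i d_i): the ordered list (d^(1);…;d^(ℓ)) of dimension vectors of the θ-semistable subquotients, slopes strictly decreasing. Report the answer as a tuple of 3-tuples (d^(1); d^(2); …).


Via rank(M_{q-1}∘⋯∘M_p): M ≅ I[1,3], I[2,3]^3.
μ_θ-semistable layers: μ^(1)=2; μ^(2)=-1; μ^(3)=-4

((0, 0, 4); (0, 4, 0); (1, 0, 0))


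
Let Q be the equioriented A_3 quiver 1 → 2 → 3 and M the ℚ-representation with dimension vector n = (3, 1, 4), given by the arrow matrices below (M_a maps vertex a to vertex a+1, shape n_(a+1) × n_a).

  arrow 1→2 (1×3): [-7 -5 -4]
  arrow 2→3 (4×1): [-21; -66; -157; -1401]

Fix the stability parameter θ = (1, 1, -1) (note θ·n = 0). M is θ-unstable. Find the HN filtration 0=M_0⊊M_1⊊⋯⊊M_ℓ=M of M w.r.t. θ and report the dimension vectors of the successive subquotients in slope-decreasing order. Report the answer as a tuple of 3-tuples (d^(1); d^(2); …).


Barcode: M ≅ I[1,1]^2, I[1,3], I[3,3]^3. HN layers by μ_θ (3 steps, strictly decreasing):
  μ^(1)=1; μ^(2)=1/3; μ^(3)=-1

((2, 0, 0); (1, 1, 1); (0, 0, 3))


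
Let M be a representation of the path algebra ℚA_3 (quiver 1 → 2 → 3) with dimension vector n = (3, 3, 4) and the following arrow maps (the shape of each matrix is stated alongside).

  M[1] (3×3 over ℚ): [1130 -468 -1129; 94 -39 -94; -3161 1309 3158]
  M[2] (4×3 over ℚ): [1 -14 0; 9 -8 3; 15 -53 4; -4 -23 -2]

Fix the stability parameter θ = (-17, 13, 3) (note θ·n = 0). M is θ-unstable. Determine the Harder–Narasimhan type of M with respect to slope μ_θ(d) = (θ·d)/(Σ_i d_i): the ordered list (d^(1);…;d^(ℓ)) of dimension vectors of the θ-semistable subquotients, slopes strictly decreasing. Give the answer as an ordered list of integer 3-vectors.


Interval decomposition of M: I[1,3]^3, I[3,3].
HN type (ℓ=3): μ^(1)=8; μ^(2)=3; μ^(3)=-17

((0, 3, 3); (0, 0, 1); (3, 0, 0))


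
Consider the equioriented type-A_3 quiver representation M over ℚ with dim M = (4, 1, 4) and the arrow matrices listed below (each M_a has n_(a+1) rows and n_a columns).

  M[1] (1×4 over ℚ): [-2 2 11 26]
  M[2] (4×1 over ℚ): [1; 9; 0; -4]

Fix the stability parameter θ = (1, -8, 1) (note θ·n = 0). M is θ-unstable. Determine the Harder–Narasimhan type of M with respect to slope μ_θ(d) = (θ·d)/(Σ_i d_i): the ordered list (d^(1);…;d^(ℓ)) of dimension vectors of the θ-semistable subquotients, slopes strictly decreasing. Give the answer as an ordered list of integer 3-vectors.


Via rank(M_{q-1}∘⋯∘M_p): M ≅ I[1,1]^3, I[1,3], I[3,3]^3.
μ_θ-semistable layers: μ^(1)=1; μ^(2)=-7/2

((3, 0, 4); (1, 1, 0))


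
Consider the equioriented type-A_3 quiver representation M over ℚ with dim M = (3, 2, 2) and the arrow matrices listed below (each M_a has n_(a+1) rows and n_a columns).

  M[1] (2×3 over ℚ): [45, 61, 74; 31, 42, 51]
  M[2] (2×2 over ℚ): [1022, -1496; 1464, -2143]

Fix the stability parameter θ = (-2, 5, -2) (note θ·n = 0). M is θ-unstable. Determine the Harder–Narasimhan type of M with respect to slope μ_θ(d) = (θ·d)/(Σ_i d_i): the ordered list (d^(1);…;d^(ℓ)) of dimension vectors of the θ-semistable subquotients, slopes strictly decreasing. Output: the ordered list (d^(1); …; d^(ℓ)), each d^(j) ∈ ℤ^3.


Via rank(M_{q-1}∘⋯∘M_p): M ≅ I[1,1], I[1,3]^2.
μ_θ-semistable layers: μ^(1)=3/2; μ^(2)=-2

((0, 2, 2); (3, 0, 0))


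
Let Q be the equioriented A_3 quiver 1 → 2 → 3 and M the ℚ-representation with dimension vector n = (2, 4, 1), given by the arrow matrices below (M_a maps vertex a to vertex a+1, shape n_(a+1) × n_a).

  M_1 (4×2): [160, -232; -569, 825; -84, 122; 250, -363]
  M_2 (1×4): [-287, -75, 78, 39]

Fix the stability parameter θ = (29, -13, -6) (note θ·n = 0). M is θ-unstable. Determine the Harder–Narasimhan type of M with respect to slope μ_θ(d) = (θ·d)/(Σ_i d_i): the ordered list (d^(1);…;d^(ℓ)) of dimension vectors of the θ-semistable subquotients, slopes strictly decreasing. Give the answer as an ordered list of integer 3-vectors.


Barcode: M ≅ I[1,2], I[1,3], I[2,2]^2. HN layers by μ_θ (3 steps, strictly decreasing):
  μ^(1)=8; μ^(2)=10/3; μ^(3)=-13

((1, 1, 0); (1, 1, 1); (0, 2, 0))


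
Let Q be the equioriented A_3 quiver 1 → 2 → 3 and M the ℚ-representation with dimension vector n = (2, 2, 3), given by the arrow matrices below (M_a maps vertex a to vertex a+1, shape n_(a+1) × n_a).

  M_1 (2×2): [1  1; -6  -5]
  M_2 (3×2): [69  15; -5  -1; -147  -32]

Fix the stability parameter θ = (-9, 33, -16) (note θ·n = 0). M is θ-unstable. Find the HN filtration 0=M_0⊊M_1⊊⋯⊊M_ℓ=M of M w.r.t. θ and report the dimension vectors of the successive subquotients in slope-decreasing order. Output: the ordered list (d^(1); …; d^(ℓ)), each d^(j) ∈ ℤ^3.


Interval decomposition of M: I[1,3]^2, I[3,3].
HN type (ℓ=3): μ^(1)=17/2; μ^(2)=-9; μ^(3)=-16

((0, 2, 2); (2, 0, 0); (0, 0, 1))


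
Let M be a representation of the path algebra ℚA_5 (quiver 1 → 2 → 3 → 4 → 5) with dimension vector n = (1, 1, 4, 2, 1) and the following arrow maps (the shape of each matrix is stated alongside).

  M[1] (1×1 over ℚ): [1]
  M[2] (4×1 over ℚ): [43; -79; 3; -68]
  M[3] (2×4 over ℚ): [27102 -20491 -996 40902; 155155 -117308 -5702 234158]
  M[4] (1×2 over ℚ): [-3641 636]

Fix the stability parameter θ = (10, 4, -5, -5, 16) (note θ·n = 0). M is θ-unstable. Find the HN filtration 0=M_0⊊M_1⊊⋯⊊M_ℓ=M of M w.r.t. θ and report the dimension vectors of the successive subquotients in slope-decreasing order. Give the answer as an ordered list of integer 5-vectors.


Interval decomposition of M: I[1,5], I[3,3]^2, I[3,4].
HN type (ℓ=3): μ^(1)=16; μ^(2)=1; μ^(3)=-5

((0, 0, 0, 0, 1); (1, 1, 1, 1, 0); (0, 0, 3, 1, 0))


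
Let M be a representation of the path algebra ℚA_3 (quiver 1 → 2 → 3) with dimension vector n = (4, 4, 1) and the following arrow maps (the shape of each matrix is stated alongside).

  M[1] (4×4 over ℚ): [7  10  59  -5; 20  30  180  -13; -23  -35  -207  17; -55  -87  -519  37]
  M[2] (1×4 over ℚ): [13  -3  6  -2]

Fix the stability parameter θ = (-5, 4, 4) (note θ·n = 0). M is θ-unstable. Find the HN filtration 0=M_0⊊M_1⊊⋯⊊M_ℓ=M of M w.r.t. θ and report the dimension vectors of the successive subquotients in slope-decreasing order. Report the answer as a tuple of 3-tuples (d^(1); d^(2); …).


Interval decomposition of M: I[1,2]^3, I[1,3].
HN type (ℓ=2): μ^(1)=4; μ^(2)=-5

((0, 4, 1); (4, 0, 0))


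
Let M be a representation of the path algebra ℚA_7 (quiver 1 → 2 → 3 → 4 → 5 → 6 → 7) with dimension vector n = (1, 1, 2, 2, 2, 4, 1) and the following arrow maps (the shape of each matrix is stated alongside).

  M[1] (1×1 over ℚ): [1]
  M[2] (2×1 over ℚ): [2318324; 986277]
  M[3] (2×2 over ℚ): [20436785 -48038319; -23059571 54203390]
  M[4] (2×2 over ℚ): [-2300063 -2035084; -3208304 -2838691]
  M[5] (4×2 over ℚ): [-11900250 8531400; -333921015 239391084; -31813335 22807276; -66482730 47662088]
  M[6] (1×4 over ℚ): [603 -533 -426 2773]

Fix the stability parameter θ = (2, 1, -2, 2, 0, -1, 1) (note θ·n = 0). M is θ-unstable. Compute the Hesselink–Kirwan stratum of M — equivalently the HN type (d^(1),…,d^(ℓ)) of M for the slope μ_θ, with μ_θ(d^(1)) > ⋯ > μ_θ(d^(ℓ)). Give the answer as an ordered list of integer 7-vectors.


Barcode: M ≅ I[1,7], I[3,5], I[6,6]^3. HN layers by μ_θ (4 steps, strictly decreasing):
  μ^(1)=1; μ^(2)=1/3; μ^(3)=-1; μ^(4)=-2

((0, 0, 0, 1, 1, 0, 1); (1, 1, 1, 1, 1, 1, 0); (0, 0, 0, 0, 0, 3, 0); (0, 0, 1, 0, 0, 0, 0))


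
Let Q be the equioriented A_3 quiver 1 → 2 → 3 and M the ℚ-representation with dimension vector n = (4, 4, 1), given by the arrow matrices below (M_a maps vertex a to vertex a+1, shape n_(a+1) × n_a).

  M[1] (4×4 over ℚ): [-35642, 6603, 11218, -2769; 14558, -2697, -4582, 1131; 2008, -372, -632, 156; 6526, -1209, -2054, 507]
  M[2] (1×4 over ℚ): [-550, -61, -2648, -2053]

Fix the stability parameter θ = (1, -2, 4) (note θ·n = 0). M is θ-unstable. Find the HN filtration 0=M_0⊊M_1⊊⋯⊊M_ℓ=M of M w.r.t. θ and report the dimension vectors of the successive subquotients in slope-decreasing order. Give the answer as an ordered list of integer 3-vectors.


Interval decomposition of M: I[1,1]^3, I[1,2], I[2,2]^2, I[2,3].
HN type (ℓ=4): μ^(1)=4; μ^(2)=1; μ^(3)=-1/2; μ^(4)=-2

((0, 0, 1); (3, 0, 0); (1, 1, 0); (0, 3, 0))


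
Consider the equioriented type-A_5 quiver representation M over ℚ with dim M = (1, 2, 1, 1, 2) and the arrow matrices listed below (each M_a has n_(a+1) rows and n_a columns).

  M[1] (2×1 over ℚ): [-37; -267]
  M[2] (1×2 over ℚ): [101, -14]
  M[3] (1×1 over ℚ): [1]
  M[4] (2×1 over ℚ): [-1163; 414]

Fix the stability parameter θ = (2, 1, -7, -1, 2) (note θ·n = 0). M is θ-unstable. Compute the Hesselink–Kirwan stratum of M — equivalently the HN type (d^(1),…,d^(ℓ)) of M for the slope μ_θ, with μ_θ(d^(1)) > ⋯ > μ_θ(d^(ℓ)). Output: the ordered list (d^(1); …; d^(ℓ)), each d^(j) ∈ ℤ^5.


Via rank(M_{q-1}∘⋯∘M_p): M ≅ I[1,5], I[2,2], I[5,5].
μ_θ-semistable layers: μ^(1)=2; μ^(2)=1; μ^(3)=-1; μ^(4)=-4/3

((0, 0, 0, 0, 2); (0, 1, 0, 0, 0); (0, 0, 0, 1, 0); (1, 1, 1, 0, 0))


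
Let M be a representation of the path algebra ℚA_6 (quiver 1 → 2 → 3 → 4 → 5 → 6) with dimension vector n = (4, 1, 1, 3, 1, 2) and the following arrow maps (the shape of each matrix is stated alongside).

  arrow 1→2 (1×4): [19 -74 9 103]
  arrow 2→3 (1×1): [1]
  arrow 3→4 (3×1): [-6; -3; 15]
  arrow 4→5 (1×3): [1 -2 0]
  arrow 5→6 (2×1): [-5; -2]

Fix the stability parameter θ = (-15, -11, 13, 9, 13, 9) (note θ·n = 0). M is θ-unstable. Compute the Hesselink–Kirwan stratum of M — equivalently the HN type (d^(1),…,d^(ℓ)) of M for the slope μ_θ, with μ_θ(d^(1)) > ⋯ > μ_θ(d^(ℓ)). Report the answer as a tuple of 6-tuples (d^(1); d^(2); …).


Via rank(M_{q-1}∘⋯∘M_p): M ≅ I[1,1]^3, I[1,4], I[4,4], I[4,6], I[6,6].
μ_θ-semistable layers: μ^(1)=11; μ^(2)=9; μ^(3)=-11; μ^(4)=-15

((0, 0, 1, 1, 1, 1); (0, 0, 0, 2, 0, 1); (0, 1, 0, 0, 0, 0); (4, 0, 0, 0, 0, 0))


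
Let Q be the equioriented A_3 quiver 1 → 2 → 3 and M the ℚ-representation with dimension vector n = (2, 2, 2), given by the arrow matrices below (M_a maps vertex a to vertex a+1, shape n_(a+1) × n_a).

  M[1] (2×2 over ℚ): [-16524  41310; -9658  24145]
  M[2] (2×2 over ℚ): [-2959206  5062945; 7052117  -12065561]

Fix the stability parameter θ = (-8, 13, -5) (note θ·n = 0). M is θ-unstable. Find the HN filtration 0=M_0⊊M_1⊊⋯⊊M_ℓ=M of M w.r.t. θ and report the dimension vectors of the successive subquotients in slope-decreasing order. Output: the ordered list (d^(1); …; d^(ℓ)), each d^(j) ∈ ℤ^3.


Barcode: M ≅ I[1,1], I[1,3], I[2,3]. HN layers by μ_θ (2 steps, strictly decreasing):
  μ^(1)=4; μ^(2)=-8

((0, 2, 2); (2, 0, 0))


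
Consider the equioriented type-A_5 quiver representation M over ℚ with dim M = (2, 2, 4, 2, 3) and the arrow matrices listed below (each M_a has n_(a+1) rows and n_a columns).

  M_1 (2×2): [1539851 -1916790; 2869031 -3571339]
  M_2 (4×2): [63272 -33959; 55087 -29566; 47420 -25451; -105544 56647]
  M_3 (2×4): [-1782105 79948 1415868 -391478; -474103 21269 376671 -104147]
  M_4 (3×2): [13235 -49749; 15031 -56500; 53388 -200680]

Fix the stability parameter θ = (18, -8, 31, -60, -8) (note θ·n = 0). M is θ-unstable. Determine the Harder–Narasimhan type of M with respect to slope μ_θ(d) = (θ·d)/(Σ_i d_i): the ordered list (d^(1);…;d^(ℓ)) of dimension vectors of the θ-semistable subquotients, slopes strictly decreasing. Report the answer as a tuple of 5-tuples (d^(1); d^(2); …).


Via rank(M_{q-1}∘⋯∘M_p): M ≅ I[1,5]^2, I[3,3]^2, I[5,5].
μ_θ-semistable layers: μ^(1)=31; μ^(2)=-27/5; μ^(3)=-8

((0, 0, 2, 0, 0); (2, 2, 2, 2, 2); (0, 0, 0, 0, 1))


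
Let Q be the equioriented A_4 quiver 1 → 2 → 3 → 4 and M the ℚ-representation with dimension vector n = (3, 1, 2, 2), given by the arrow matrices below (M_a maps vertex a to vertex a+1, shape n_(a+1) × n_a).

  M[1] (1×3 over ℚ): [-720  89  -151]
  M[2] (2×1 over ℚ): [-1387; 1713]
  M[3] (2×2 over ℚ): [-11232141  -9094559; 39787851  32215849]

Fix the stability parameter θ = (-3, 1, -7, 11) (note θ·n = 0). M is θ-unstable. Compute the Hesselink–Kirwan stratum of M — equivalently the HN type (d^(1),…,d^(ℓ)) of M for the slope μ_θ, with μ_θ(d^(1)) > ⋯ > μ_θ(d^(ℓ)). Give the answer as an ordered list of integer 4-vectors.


Via rank(M_{q-1}∘⋯∘M_p): M ≅ I[1,1]^2, I[1,3], I[3,4], I[4,4].
μ_θ-semistable layers: μ^(1)=11; μ^(2)=-3; μ^(3)=-7

((0, 0, 0, 2); (3, 1, 1, 0); (0, 0, 1, 0))


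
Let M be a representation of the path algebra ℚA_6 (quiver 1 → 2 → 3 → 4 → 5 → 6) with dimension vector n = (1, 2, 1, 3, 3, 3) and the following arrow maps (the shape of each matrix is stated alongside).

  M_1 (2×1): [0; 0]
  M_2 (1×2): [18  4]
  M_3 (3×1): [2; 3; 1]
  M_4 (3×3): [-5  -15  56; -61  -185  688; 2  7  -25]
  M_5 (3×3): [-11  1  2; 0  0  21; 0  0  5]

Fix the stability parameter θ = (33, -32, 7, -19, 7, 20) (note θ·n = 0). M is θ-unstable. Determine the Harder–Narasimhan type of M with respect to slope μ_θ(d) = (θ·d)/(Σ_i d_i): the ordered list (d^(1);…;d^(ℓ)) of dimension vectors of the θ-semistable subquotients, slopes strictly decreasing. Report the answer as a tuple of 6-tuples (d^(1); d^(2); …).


Interval decomposition of M: I[1,1], I[2,2], I[2,5], I[4,6]^2, I[6,6].
HN type (ℓ=6): μ^(1)=33; μ^(2)=20; μ^(3)=7; μ^(4)=-6; μ^(5)=-19; μ^(6)=-32

((1, 0, 0, 0, 0, 0); (0, 0, 0, 0, 0, 3); (0, 0, 0, 0, 3, 0); (0, 0, 1, 1, 0, 0); (0, 0, 0, 2, 0, 0); (0, 2, 0, 0, 0, 0))


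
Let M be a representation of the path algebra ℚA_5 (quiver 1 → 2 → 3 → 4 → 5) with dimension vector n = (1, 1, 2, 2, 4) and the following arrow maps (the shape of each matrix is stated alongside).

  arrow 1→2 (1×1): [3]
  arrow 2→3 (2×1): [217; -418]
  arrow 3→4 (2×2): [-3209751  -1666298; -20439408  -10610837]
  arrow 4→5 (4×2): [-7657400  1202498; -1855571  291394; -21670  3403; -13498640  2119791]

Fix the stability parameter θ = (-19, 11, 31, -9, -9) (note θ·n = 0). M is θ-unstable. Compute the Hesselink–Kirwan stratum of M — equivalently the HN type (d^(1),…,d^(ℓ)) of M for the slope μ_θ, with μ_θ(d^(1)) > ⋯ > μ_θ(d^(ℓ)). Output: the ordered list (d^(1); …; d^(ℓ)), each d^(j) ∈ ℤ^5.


Via rank(M_{q-1}∘⋯∘M_p): M ≅ I[1,5], I[3,5], I[5,5]^2.
μ_θ-semistable layers: μ^(1)=6; μ^(2)=13/3; μ^(3)=-9; μ^(4)=-19

((0, 1, 1, 1, 1); (0, 0, 1, 1, 1); (0, 0, 0, 0, 2); (1, 0, 0, 0, 0))


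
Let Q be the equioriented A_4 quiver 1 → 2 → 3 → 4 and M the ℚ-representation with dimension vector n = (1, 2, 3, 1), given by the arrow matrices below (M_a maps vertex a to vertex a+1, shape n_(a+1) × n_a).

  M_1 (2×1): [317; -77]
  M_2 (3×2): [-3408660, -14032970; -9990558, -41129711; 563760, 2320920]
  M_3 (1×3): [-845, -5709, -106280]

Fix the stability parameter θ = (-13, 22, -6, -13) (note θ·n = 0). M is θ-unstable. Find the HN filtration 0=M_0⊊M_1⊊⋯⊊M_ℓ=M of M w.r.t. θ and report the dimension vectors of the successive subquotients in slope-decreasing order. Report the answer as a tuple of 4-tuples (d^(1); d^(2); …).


Via rank(M_{q-1}∘⋯∘M_p): M ≅ I[1,4], I[2,2], I[3,3]^2.
μ_θ-semistable layers: μ^(1)=22; μ^(2)=1; μ^(3)=-6; μ^(4)=-13

((0, 1, 0, 0); (0, 1, 1, 1); (0, 0, 2, 0); (1, 0, 0, 0))


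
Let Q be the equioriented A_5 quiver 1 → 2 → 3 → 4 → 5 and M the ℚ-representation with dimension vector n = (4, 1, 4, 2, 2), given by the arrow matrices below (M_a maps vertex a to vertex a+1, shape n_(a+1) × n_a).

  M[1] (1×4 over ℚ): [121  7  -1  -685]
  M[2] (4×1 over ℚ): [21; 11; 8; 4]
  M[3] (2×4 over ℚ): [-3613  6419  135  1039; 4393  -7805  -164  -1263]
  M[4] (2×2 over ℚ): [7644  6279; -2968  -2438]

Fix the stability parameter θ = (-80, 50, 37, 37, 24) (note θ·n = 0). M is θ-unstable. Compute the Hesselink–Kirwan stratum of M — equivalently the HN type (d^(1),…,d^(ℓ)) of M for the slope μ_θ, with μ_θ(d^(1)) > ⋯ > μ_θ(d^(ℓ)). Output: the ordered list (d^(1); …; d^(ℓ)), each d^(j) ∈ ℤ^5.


Barcode: M ≅ I[1,1]^3, I[1,5], I[3,3]^2, I[3,4], I[5,5]. HN layers by μ_θ (3 steps, strictly decreasing):
  μ^(1)=37; μ^(2)=24; μ^(3)=-80

((0, 1, 4, 2, 1); (0, 0, 0, 0, 1); (4, 0, 0, 0, 0))


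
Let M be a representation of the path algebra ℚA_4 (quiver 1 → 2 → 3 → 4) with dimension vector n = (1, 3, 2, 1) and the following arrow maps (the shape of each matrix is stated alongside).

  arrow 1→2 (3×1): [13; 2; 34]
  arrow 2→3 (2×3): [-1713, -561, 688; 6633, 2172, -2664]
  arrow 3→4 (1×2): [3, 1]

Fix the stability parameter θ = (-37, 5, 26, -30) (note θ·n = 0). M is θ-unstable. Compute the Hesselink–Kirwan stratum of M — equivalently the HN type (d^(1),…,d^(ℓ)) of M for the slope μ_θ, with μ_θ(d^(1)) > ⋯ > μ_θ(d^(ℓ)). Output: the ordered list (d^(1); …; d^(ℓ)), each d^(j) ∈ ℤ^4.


Barcode: M ≅ I[1,3], I[2,2], I[2,4]. HN layers by μ_θ (4 steps, strictly decreasing):
  μ^(1)=26; μ^(2)=5; μ^(3)=1/3; μ^(4)=-37

((0, 0, 1, 0); (0, 2, 0, 0); (0, 1, 1, 1); (1, 0, 0, 0))


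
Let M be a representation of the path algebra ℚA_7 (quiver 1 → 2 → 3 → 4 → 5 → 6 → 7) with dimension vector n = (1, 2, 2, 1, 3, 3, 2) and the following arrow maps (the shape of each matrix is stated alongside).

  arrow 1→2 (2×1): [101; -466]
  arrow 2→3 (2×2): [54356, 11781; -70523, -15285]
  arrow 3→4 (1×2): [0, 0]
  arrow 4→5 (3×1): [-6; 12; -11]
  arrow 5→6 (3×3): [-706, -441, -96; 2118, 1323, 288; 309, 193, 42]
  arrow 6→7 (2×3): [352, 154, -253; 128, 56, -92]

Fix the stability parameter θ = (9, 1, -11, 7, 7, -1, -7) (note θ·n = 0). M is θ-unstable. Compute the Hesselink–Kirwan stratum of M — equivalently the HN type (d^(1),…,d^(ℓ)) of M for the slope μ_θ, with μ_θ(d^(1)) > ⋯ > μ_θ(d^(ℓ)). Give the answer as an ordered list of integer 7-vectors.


Via rank(M_{q-1}∘⋯∘M_p): M ≅ I[1,3], I[2,3], I[4,5], I[5,6], I[5,7], I[6,6], I[7,7].
μ_θ-semistable layers: μ^(1)=7; μ^(2)=3; μ^(3)=-1/3; μ^(4)=-1; μ^(5)=-5; μ^(6)=-7

((0, 0, 0, 1, 1, 0, 0); (0, 0, 0, 0, 1, 1, 0); (1, 1, 1, 0, 1, 1, 1); (0, 0, 0, 0, 0, 1, 0); (0, 1, 1, 0, 0, 0, 0); (0, 0, 0, 0, 0, 0, 1))


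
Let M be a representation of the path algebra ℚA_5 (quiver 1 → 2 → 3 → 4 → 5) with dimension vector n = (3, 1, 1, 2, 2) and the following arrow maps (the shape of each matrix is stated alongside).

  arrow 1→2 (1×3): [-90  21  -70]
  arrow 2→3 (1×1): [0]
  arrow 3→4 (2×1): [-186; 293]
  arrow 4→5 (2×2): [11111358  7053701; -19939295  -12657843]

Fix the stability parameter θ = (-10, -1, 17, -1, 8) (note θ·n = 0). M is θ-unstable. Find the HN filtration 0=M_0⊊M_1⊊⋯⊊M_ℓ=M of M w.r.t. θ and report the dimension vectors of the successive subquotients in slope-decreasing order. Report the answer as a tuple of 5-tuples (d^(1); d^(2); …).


Barcode: M ≅ I[1,1]^2, I[1,2], I[3,5], I[4,5]. HN layers by μ_θ (3 steps, strictly decreasing):
  μ^(1)=8; μ^(2)=-1; μ^(3)=-10

((0, 0, 1, 1, 2); (0, 1, 0, 1, 0); (3, 0, 0, 0, 0))


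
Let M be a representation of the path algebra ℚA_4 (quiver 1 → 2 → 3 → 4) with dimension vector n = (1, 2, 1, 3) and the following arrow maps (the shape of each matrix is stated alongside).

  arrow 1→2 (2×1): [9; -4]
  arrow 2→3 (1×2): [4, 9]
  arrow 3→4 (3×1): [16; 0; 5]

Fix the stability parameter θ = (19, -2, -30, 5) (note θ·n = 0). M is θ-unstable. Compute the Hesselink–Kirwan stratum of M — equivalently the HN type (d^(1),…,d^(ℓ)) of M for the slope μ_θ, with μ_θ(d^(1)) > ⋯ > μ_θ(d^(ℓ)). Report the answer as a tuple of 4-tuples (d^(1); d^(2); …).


Interval decomposition of M: I[1,2], I[2,4], I[4,4]^2.
HN type (ℓ=3): μ^(1)=17/2; μ^(2)=5; μ^(3)=-16

((1, 1, 0, 0); (0, 0, 0, 3); (0, 1, 1, 0))


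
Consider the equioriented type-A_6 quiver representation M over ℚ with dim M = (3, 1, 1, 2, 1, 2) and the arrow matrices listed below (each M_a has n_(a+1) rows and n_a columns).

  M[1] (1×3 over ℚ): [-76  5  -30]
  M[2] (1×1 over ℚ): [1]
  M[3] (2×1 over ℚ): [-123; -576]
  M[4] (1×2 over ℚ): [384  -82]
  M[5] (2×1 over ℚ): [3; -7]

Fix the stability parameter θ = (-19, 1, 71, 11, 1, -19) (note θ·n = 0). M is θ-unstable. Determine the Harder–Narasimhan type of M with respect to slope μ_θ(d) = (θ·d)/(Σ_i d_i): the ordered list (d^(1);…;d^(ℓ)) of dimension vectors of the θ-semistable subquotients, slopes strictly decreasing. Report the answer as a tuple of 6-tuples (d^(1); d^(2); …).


Via rank(M_{q-1}∘⋯∘M_p): M ≅ I[1,1]^2, I[1,4], I[4,6], I[6,6].
μ_θ-semistable layers: μ^(1)=41; μ^(2)=1; μ^(3)=-7/3; μ^(4)=-19

((0, 0, 1, 1, 0, 0); (0, 1, 0, 0, 0, 0); (0, 0, 0, 1, 1, 1); (3, 0, 0, 0, 0, 1))
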